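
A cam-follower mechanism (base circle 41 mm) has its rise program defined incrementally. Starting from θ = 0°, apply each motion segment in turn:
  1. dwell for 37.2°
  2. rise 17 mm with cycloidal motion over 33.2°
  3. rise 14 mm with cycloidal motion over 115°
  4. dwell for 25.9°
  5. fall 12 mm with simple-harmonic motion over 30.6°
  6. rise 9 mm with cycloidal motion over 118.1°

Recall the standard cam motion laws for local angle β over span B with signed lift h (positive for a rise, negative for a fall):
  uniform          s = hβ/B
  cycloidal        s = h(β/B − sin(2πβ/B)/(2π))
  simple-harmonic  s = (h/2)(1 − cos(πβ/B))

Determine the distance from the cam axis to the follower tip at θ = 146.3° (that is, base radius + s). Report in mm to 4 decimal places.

seg 1 [0°–37.2°] dwell: s stays 0.0000
seg 2 [37.2°–70.4°] cycloidal, h=17: full span → s += 17 → s = 17.0000
seg 3 [70.4°–185.4°] cycloidal, h=14: θ=146.3° here. β=75.9, B=115. 14·(0.6600 − sin(2π·0.6600)/(2π)) = 11.1213 → s = 28.1213
radial distance = base radius + s = 41 + 28.1213 = 69.1213

69.1213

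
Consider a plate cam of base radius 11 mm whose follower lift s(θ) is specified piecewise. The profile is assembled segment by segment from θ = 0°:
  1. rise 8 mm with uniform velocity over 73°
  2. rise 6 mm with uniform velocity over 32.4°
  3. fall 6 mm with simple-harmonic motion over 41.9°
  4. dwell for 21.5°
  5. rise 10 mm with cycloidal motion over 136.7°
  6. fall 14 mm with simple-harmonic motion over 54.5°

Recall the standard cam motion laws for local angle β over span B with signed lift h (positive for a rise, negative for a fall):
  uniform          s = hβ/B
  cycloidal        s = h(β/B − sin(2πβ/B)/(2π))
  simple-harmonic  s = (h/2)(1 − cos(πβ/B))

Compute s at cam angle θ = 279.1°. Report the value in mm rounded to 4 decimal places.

seg 1 [0°–73°] uniform, h=8: full span → s += 8 → s = 8.0000
seg 2 [73°–105.4°] uniform, h=6: full span → s += 6 → s = 14.0000
seg 3 [105.4°–147.3°] simple-harmonic, h=-6: full span → s += -6 → s = 8.0000
seg 4 [147.3°–168.8°] dwell: s stays 8.0000
seg 5 [168.8°–305.5°] cycloidal, h=10: θ=279.1° here. β=110.3, B=136.7. 10·(0.8069 − sin(2π·0.8069)/(2π)) = 9.5598 → s = 17.5598

17.5598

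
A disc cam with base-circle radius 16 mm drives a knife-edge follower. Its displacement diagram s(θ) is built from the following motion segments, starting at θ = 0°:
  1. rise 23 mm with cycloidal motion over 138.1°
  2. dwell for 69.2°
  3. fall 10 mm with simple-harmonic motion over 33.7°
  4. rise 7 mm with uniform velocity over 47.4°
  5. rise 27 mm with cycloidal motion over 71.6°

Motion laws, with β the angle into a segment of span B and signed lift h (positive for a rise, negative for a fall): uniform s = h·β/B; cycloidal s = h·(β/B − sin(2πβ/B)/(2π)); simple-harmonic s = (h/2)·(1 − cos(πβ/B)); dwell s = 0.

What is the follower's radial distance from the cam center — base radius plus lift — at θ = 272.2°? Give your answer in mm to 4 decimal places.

seg 1 [0°–138.1°] cycloidal, h=23: full span → s += 23 → s = 23.0000
seg 2 [138.1°–207.3°] dwell: s stays 23.0000
seg 3 [207.3°–241°] simple-harmonic, h=-10: full span → s += -10 → s = 13.0000
seg 4 [241°–288.4°] uniform, h=7: θ=272.2° here. β=31.2, B=47.4. 7·31.2/47.4 = 4.6076 → s = 17.6076
radial distance = base radius + s = 16 + 17.6076 = 33.6076

33.6076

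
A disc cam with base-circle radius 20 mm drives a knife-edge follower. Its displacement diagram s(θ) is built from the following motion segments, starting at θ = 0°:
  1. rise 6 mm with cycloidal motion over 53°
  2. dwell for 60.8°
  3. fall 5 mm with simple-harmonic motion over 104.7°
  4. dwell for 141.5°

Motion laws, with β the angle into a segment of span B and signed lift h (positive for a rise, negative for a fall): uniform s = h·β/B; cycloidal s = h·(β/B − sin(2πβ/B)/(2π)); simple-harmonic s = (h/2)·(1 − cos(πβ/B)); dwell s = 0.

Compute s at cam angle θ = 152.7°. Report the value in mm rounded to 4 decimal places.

seg 1 [0°–53°] cycloidal, h=6: full span → s += 6 → s = 6.0000
seg 2 [53°–113.8°] dwell: s stays 6.0000
seg 3 [113.8°–218.5°] simple-harmonic, h=-5: θ=152.7° here. β=38.9, B=104.7. -5/2·(1 − cos(π·0.3715)) = -1.5182 → s = 4.4818

4.4818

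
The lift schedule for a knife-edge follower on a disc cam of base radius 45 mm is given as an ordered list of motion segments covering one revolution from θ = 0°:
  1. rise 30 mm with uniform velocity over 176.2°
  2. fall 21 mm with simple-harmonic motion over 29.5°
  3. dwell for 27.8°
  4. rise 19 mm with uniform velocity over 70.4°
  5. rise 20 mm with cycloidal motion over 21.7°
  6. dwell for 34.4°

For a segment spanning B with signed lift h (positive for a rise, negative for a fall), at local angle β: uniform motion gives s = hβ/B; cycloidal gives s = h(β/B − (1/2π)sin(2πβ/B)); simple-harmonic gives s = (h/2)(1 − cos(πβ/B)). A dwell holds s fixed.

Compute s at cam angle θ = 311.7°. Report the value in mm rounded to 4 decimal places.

seg 1 [0°–176.2°] uniform, h=30: full span → s += 30 → s = 30.0000
seg 2 [176.2°–205.7°] simple-harmonic, h=-21: full span → s += -21 → s = 9.0000
seg 3 [205.7°–233.5°] dwell: s stays 9.0000
seg 4 [233.5°–303.9°] uniform, h=19: full span → s += 19 → s = 28.0000
seg 5 [303.9°–325.6°] cycloidal, h=20: θ=311.7° here. β=7.8, B=21.7. 20·(0.3594 − sin(2π·0.3594)/(2π)) = 4.7293 → s = 32.7293

32.7293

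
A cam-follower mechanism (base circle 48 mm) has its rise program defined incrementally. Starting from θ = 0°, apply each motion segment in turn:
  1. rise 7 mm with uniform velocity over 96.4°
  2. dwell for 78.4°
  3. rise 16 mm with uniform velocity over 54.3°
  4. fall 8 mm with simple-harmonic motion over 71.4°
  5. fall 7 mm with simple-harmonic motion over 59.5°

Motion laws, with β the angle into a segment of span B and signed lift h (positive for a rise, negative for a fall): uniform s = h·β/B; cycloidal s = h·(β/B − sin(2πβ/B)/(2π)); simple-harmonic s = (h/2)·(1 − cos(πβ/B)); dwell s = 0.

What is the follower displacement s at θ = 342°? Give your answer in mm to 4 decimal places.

seg 1 [0°–96.4°] uniform, h=7: full span → s += 7 → s = 7.0000
seg 2 [96.4°–174.8°] dwell: s stays 7.0000
seg 3 [174.8°–229.1°] uniform, h=16: full span → s += 16 → s = 23.0000
seg 4 [229.1°–300.5°] simple-harmonic, h=-8: full span → s += -8 → s = 15.0000
seg 5 [300.5°–360°] simple-harmonic, h=-7: θ=342° here. β=41.5, B=59.5. -7/2·(1 − cos(π·0.6975)) = -5.5348 → s = 9.4652

9.4652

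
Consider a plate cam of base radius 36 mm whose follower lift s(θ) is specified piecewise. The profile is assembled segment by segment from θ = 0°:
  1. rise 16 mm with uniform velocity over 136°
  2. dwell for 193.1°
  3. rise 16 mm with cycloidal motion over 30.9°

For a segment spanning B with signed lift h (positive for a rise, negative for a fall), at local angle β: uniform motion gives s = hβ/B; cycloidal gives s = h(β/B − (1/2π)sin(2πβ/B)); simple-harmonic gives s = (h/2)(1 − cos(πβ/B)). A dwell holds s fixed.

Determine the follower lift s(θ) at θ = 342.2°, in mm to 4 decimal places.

seg 1 [0°–136°] uniform, h=16: full span → s += 16 → s = 16.0000
seg 2 [136°–329.1°] dwell: s stays 16.0000
seg 3 [329.1°–360°] cycloidal, h=16: θ=342.2° here. β=13.1, B=30.9. 16·(0.4239 − sin(2π·0.4239)/(2π)) = 5.6121 → s = 21.6121

21.6121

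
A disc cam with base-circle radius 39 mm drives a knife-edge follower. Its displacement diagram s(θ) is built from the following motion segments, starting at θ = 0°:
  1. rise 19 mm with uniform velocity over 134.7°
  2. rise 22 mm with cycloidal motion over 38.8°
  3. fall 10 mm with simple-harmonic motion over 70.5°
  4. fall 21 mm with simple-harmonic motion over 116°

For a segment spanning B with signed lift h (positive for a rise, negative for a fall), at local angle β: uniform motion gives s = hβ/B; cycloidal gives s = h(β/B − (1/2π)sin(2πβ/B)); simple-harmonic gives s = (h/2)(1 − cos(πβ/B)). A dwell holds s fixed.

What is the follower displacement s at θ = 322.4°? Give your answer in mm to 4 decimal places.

seg 1 [0°–134.7°] uniform, h=19: full span → s += 19 → s = 19.0000
seg 2 [134.7°–173.5°] cycloidal, h=22: full span → s += 22 → s = 41.0000
seg 3 [173.5°–244°] simple-harmonic, h=-10: full span → s += -10 → s = 31.0000
seg 4 [244°–360°] simple-harmonic, h=-21: θ=322.4° here. β=78.4, B=116. -21/2·(1 − cos(π·0.6759)) = -16.0105 → s = 14.9895

14.9895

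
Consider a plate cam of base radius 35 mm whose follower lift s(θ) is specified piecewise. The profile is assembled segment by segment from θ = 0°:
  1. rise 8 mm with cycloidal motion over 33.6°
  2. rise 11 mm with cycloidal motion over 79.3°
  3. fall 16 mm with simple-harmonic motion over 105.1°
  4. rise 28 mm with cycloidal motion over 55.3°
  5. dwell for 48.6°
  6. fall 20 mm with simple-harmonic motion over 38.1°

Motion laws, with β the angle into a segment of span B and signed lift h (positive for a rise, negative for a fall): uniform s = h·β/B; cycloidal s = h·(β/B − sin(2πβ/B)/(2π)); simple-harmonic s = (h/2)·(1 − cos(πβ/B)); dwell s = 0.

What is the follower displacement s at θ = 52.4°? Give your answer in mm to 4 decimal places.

seg 1 [0°–33.6°] cycloidal, h=8: full span → s += 8 → s = 8.0000
seg 2 [33.6°–112.9°] cycloidal, h=11: θ=52.4° here. β=18.8, B=79.3. 11·(0.2371 − sin(2π·0.2371)/(2π)) = 0.8629 → s = 8.8629

8.8629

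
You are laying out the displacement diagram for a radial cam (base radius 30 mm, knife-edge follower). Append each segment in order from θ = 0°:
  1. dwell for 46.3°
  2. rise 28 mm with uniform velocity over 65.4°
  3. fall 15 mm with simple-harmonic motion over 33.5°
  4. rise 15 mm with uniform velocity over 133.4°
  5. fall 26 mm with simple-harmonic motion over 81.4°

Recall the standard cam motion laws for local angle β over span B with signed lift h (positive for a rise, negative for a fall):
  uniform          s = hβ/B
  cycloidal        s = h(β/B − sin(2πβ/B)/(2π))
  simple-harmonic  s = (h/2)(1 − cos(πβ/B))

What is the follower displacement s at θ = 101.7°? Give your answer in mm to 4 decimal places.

seg 1 [0°–46.3°] dwell: s stays 0.0000
seg 2 [46.3°–111.7°] uniform, h=28: θ=101.7° here. β=55.4, B=65.4. 28·55.4/65.4 = 23.7187 → s = 23.7187

23.7187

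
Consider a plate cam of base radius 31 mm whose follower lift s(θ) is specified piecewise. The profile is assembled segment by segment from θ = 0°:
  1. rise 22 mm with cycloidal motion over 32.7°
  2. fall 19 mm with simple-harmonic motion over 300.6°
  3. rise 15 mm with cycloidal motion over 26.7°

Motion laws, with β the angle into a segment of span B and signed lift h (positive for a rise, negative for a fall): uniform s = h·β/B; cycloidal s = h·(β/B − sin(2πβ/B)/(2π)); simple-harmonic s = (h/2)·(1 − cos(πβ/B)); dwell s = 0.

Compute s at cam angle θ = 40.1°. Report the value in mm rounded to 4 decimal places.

seg 1 [0°–32.7°] cycloidal, h=22: full span → s += 22 → s = 22.0000
seg 2 [32.7°–333.3°] simple-harmonic, h=-19: θ=40.1° here. β=7.4, B=300.6. -19/2·(1 − cos(π·0.0246)) = -0.0284 → s = 21.9716

21.9716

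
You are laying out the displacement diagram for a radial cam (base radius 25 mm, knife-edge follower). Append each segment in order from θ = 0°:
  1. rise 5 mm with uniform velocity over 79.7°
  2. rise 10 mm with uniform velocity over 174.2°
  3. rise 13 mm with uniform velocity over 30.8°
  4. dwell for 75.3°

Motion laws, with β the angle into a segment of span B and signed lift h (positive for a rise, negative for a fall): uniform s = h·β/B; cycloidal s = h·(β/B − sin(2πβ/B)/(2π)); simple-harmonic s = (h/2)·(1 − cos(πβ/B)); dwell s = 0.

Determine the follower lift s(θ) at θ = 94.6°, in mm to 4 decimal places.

seg 1 [0°–79.7°] uniform, h=5: full span → s += 5 → s = 5.0000
seg 2 [79.7°–253.9°] uniform, h=10: θ=94.6° here. β=14.9, B=174.2. 10·14.9/174.2 = 0.8553 → s = 5.8553

5.8553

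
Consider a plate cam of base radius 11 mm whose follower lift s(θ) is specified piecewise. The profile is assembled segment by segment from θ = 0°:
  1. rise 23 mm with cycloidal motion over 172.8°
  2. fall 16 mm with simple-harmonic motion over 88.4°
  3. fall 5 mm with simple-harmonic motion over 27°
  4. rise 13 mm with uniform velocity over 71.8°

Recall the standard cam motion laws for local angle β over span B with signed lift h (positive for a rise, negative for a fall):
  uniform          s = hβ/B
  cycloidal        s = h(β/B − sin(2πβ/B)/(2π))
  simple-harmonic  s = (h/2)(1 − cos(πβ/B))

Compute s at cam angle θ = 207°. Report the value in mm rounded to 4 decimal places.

seg 1 [0°–172.8°] cycloidal, h=23: full span → s += 23 → s = 23.0000
seg 2 [172.8°–261.2°] simple-harmonic, h=-16: θ=207° here. β=34.2, B=88.4. -16/2·(1 − cos(π·0.3869)) = -5.2164 → s = 17.7836

17.7836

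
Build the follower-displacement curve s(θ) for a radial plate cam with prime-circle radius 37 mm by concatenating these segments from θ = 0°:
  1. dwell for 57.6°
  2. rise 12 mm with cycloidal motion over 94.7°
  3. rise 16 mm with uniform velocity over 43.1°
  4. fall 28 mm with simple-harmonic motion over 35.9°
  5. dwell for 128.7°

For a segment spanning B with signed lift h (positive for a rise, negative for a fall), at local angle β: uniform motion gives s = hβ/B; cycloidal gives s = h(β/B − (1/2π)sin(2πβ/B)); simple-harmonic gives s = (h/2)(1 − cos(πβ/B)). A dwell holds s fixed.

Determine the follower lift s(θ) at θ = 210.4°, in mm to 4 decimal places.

seg 1 [0°–57.6°] dwell: s stays 0.0000
seg 2 [57.6°–152.3°] cycloidal, h=12: full span → s += 12 → s = 12.0000
seg 3 [152.3°–195.4°] uniform, h=16: full span → s += 16 → s = 28.0000
seg 4 [195.4°–231.3°] simple-harmonic, h=-28: θ=210.4° here. β=15, B=35.9. -28/2·(1 − cos(π·0.4178)) = -10.4259 → s = 17.5741

17.5741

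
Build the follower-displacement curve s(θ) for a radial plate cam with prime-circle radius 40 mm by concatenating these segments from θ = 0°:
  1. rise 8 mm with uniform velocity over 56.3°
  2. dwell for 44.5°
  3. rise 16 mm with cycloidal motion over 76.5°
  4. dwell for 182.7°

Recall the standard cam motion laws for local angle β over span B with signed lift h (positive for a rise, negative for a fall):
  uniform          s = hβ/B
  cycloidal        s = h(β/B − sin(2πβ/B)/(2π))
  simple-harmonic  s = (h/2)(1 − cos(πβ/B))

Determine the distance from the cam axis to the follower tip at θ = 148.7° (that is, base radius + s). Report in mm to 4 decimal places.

seg 1 [0°–56.3°] uniform, h=8: full span → s += 8 → s = 8.0000
seg 2 [56.3°–100.8°] dwell: s stays 8.0000
seg 3 [100.8°–177.3°] cycloidal, h=16: θ=148.7° here. β=47.9, B=76.5. 16·(0.6261 − sin(2π·0.6261)/(2π)) = 11.8318 → s = 19.8318
radial distance = base radius + s = 40 + 19.8318 = 59.8318

59.8318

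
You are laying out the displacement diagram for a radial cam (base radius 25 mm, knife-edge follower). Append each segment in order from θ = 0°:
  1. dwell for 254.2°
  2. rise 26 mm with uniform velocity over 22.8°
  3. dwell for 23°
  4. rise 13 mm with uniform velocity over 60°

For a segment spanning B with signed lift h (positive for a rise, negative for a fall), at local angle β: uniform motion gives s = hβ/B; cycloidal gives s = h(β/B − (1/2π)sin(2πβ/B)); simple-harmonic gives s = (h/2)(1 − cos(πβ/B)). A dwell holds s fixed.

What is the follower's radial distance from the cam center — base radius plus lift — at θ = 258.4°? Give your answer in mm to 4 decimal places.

seg 1 [0°–254.2°] dwell: s stays 0.0000
seg 2 [254.2°–277°] uniform, h=26: θ=258.4° here. β=4.2, B=22.8. 26·4.2/22.8 = 4.7895 → s = 4.7895
radial distance = base radius + s = 25 + 4.7895 = 29.7895

29.7895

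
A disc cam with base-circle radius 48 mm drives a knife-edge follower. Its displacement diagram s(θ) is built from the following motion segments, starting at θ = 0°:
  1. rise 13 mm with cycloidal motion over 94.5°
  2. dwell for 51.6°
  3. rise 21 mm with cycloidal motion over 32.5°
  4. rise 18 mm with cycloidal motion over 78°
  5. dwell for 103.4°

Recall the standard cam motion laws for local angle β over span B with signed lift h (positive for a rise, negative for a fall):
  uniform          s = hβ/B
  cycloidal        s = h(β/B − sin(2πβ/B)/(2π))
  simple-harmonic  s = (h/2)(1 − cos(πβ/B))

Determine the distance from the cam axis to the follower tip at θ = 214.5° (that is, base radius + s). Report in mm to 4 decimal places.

seg 1 [0°–94.5°] cycloidal, h=13: full span → s += 13 → s = 13.0000
seg 2 [94.5°–146.1°] dwell: s stays 13.0000
seg 3 [146.1°–178.6°] cycloidal, h=21: full span → s += 21 → s = 34.0000
seg 4 [178.6°–256.6°] cycloidal, h=18: θ=214.5° here. β=35.9, B=78. 18·(0.4603 − sin(2π·0.4603)/(2π)) = 7.5766 → s = 41.5766
radial distance = base radius + s = 48 + 41.5766 = 89.5766

89.5766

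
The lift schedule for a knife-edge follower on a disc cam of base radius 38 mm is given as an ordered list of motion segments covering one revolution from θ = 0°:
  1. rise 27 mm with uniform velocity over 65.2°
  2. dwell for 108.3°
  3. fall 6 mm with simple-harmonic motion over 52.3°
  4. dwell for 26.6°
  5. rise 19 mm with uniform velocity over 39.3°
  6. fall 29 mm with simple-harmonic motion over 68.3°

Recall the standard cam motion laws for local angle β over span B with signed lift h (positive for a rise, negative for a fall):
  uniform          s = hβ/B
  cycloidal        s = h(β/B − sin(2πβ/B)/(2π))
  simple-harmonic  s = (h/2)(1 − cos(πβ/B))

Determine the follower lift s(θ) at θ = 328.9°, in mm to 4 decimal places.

seg 1 [0°–65.2°] uniform, h=27: full span → s += 27 → s = 27.0000
seg 2 [65.2°–173.5°] dwell: s stays 27.0000
seg 3 [173.5°–225.8°] simple-harmonic, h=-6: full span → s += -6 → s = 21.0000
seg 4 [225.8°–252.4°] dwell: s stays 21.0000
seg 5 [252.4°–291.7°] uniform, h=19: full span → s += 19 → s = 40.0000
seg 6 [291.7°–360°] simple-harmonic, h=-29: θ=328.9° here. β=37.2, B=68.3. -29/2·(1 − cos(π·0.5447)) = -16.5275 → s = 23.4725

23.4725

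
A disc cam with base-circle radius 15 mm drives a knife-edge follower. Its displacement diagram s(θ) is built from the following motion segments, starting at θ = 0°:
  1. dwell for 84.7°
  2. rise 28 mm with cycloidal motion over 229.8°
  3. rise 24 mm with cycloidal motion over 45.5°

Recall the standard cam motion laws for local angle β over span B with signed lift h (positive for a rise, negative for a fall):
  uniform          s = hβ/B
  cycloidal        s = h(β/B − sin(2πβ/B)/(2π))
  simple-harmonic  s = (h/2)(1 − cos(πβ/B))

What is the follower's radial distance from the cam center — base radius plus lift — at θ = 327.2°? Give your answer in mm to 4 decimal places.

seg 1 [0°–84.7°] dwell: s stays 0.0000
seg 2 [84.7°–314.5°] cycloidal, h=28: full span → s += 28 → s = 28.0000
seg 3 [314.5°–360°] cycloidal, h=24: θ=327.2° here. β=12.7, B=45.5. 24·(0.2791 − sin(2π·0.2791)/(2π)) = 2.9429 → s = 30.9429
radial distance = base radius + s = 15 + 30.9429 = 45.9429

45.9429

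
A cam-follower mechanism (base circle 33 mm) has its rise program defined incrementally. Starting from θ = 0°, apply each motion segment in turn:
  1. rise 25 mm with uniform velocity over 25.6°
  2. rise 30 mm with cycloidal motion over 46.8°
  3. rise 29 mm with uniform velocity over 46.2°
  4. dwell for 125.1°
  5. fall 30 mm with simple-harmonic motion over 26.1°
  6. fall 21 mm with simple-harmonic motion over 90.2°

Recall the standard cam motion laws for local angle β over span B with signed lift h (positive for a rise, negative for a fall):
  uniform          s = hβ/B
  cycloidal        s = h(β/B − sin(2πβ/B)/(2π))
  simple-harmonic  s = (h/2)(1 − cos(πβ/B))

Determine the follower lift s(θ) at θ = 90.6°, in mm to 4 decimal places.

seg 1 [0°–25.6°] uniform, h=25: full span → s += 25 → s = 25.0000
seg 2 [25.6°–72.4°] cycloidal, h=30: full span → s += 30 → s = 55.0000
seg 3 [72.4°–118.6°] uniform, h=29: θ=90.6° here. β=18.2, B=46.2. 29·18.2/46.2 = 11.4242 → s = 66.4242

66.4242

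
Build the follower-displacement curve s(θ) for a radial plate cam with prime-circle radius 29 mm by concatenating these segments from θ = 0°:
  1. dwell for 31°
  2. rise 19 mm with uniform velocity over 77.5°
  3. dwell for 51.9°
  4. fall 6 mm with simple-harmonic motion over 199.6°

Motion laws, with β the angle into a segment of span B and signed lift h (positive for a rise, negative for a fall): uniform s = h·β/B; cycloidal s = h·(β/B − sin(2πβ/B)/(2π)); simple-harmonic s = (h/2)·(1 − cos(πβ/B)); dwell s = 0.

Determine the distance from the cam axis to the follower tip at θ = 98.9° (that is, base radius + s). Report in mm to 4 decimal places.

seg 1 [0°–31°] dwell: s stays 0.0000
seg 2 [31°–108.5°] uniform, h=19: θ=98.9° here. β=67.9, B=77.5. 19·67.9/77.5 = 16.6465 → s = 16.6465
radial distance = base radius + s = 29 + 16.6465 = 45.6465

45.6465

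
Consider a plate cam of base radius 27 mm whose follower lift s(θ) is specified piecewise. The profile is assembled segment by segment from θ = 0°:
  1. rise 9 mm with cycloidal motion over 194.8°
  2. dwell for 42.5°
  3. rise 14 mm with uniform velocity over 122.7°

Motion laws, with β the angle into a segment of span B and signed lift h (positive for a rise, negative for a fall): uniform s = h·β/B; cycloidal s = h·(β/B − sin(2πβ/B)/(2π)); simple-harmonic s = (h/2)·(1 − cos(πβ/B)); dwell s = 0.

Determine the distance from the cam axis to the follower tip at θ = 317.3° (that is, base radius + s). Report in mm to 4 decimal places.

seg 1 [0°–194.8°] cycloidal, h=9: full span → s += 9 → s = 9.0000
seg 2 [194.8°–237.3°] dwell: s stays 9.0000
seg 3 [237.3°–360°] uniform, h=14: θ=317.3° here. β=80, B=122.7. 14·80/122.7 = 9.1280 → s = 18.1280
radial distance = base radius + s = 27 + 18.1280 = 45.1280

45.1280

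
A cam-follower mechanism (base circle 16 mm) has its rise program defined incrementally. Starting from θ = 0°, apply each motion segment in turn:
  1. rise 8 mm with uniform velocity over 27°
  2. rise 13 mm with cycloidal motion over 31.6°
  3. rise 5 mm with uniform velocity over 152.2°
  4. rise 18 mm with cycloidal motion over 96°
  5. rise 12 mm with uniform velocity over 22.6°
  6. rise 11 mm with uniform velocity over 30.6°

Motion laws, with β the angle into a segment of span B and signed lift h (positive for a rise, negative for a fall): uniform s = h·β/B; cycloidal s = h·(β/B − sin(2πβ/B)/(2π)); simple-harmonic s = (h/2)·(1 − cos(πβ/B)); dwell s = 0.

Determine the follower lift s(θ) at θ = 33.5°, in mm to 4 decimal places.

seg 1 [0°–27°] uniform, h=8: full span → s += 8 → s = 8.0000
seg 2 [27°–58.6°] cycloidal, h=13: θ=33.5° here. β=6.5, B=31.6. 13·(0.2057 − sin(2π·0.2057)/(2π)) = 0.6847 → s = 8.6847

8.6847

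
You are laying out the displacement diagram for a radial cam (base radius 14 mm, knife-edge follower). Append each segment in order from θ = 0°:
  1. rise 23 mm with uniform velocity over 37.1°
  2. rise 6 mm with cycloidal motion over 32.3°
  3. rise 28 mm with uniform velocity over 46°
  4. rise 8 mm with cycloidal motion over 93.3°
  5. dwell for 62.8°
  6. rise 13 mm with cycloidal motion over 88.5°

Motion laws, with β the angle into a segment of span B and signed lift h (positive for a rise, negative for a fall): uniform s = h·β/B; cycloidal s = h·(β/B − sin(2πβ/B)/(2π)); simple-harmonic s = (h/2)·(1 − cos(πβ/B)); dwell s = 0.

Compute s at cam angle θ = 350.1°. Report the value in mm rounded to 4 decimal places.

seg 1 [0°–37.1°] uniform, h=23: full span → s += 23 → s = 23.0000
seg 2 [37.1°–69.4°] cycloidal, h=6: full span → s += 6 → s = 29.0000
seg 3 [69.4°–115.4°] uniform, h=28: full span → s += 28 → s = 57.0000
seg 4 [115.4°–208.7°] cycloidal, h=8: full span → s += 8 → s = 65.0000
seg 5 [208.7°–271.5°] dwell: s stays 65.0000
seg 6 [271.5°–360°] cycloidal, h=13: θ=350.1° here. β=78.6, B=88.5. 13·(0.8881 − sin(2π·0.8881)/(2π)) = 12.8832 → s = 77.8832

77.8832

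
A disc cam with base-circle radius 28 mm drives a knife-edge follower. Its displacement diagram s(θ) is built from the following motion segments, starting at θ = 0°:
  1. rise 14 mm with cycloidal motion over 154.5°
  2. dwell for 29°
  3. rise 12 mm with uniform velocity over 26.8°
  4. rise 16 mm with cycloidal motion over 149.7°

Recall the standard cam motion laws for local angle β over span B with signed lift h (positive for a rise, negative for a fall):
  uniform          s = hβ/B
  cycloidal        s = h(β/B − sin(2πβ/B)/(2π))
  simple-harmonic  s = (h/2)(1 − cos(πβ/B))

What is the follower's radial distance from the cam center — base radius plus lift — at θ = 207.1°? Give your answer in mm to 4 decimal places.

seg 1 [0°–154.5°] cycloidal, h=14: full span → s += 14 → s = 14.0000
seg 2 [154.5°–183.5°] dwell: s stays 14.0000
seg 3 [183.5°–210.3°] uniform, h=12: θ=207.1° here. β=23.6, B=26.8. 12·23.6/26.8 = 10.5672 → s = 24.5672
radial distance = base radius + s = 28 + 24.5672 = 52.5672

52.5672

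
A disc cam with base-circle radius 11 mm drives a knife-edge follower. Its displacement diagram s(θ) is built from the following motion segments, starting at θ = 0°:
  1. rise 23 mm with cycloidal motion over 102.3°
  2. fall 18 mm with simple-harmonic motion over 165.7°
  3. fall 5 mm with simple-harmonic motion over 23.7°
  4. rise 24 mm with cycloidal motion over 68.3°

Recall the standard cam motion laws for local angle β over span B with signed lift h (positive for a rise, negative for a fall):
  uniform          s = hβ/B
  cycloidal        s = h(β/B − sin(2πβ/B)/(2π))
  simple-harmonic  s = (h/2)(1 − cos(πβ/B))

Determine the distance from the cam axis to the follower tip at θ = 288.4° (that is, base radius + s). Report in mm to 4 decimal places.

seg 1 [0°–102.3°] cycloidal, h=23: full span → s += 23 → s = 23.0000
seg 2 [102.3°–268°] simple-harmonic, h=-18: full span → s += -18 → s = 5.0000
seg 3 [268°–291.7°] simple-harmonic, h=-5: θ=288.4° here. β=20.4, B=23.7. -5/2·(1 − cos(π·0.8608)) = -4.7646 → s = 0.2354
radial distance = base radius + s = 11 + 0.2354 = 11.2354

11.2354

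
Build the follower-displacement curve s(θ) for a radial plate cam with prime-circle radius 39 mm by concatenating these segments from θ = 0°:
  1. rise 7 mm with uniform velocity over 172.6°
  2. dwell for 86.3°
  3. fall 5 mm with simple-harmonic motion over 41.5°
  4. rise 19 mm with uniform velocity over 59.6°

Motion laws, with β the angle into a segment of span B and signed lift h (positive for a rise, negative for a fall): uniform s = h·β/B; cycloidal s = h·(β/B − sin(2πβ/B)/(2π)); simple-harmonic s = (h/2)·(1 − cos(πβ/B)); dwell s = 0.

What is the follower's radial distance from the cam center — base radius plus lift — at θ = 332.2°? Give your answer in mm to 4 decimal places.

seg 1 [0°–172.6°] uniform, h=7: full span → s += 7 → s = 7.0000
seg 2 [172.6°–258.9°] dwell: s stays 7.0000
seg 3 [258.9°–300.4°] simple-harmonic, h=-5: full span → s += -5 → s = 2.0000
seg 4 [300.4°–360°] uniform, h=19: θ=332.2° here. β=31.8, B=59.6. 19·31.8/59.6 = 10.1376 → s = 12.1376
radial distance = base radius + s = 39 + 12.1376 = 51.1376

51.1376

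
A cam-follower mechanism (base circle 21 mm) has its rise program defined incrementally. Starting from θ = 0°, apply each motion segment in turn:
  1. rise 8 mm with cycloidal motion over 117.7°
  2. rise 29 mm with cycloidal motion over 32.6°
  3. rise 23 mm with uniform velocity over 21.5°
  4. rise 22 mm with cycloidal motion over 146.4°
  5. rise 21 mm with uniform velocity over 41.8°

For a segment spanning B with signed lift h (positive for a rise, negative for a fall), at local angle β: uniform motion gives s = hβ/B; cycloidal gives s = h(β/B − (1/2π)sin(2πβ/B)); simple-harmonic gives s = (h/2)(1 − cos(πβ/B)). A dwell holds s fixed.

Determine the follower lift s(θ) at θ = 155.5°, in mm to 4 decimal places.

seg 1 [0°–117.7°] cycloidal, h=8: full span → s += 8 → s = 8.0000
seg 2 [117.7°–150.3°] cycloidal, h=29: full span → s += 29 → s = 37.0000
seg 3 [150.3°–171.8°] uniform, h=23: θ=155.5° here. β=5.2, B=21.5. 23·5.2/21.5 = 5.5628 → s = 42.5628

42.5628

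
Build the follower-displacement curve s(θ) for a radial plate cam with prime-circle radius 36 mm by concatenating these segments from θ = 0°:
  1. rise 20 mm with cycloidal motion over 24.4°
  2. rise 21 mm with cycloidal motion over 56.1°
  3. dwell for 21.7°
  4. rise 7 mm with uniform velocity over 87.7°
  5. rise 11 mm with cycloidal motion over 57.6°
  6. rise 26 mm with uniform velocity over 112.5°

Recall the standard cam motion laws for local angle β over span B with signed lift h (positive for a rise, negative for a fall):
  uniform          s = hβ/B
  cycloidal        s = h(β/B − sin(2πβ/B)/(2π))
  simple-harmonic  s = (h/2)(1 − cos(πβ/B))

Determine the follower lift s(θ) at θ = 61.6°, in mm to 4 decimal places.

seg 1 [0°–24.4°] cycloidal, h=20: full span → s += 20 → s = 20.0000
seg 2 [24.4°–80.5°] cycloidal, h=21: θ=61.6° here. β=37.2, B=56.1. 21·(0.6631 − sin(2π·0.6631)/(2π)) = 16.7815 → s = 36.7815

36.7815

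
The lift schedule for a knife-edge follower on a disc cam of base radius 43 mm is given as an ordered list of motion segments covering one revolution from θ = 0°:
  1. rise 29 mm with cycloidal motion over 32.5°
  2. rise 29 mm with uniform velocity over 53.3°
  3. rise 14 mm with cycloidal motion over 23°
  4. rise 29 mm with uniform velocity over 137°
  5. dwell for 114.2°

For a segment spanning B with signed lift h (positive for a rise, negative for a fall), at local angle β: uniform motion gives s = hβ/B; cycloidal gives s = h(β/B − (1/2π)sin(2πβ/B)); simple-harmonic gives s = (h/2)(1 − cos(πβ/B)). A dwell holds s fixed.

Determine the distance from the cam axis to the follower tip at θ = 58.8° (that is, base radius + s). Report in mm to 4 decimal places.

seg 1 [0°–32.5°] cycloidal, h=29: full span → s += 29 → s = 29.0000
seg 2 [32.5°–85.8°] uniform, h=29: θ=58.8° here. β=26.3, B=53.3. 29·26.3/53.3 = 14.3096 → s = 43.3096
radial distance = base radius + s = 43 + 43.3096 = 86.3096

86.3096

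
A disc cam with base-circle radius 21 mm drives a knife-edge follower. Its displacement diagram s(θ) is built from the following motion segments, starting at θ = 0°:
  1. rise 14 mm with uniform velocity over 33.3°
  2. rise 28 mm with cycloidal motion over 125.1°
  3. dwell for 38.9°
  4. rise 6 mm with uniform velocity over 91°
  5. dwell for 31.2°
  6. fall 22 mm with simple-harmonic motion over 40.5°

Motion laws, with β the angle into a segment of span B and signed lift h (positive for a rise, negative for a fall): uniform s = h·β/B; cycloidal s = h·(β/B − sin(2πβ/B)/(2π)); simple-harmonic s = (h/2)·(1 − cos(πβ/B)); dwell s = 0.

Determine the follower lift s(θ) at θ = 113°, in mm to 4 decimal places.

seg 1 [0°–33.3°] uniform, h=14: full span → s += 14 → s = 14.0000
seg 2 [33.3°–158.4°] cycloidal, h=28: θ=113° here. β=79.7, B=125.1. 28·(0.6371 − sin(2π·0.6371)/(2π)) = 21.2197 → s = 35.2197

35.2197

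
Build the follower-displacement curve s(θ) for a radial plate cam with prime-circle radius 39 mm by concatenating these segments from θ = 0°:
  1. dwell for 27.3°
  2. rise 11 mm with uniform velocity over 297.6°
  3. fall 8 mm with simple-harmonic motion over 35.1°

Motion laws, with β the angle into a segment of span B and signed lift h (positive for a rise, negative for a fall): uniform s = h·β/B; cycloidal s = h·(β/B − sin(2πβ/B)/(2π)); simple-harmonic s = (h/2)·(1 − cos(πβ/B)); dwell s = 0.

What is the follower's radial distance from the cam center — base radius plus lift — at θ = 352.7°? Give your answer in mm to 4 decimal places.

seg 1 [0°–27.3°] dwell: s stays 0.0000
seg 2 [27.3°–324.9°] uniform, h=11: full span → s += 11 → s = 11.0000
seg 3 [324.9°–360°] simple-harmonic, h=-8: θ=352.7° here. β=27.8, B=35.1. -8/2·(1 − cos(π·0.7920)) = -7.1761 → s = 3.8239
radial distance = base radius + s = 39 + 3.8239 = 42.8239

42.8239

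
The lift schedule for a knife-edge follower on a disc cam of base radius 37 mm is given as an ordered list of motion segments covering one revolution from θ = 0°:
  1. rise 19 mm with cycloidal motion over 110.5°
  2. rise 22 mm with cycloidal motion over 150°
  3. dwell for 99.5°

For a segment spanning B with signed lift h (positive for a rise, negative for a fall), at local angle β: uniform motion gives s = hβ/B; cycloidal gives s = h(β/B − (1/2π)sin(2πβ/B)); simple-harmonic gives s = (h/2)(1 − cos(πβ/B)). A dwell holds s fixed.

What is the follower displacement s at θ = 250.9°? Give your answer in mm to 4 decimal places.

seg 1 [0°–110.5°] cycloidal, h=19: full span → s += 19 → s = 19.0000
seg 2 [110.5°–260.5°] cycloidal, h=22: θ=250.9° here. β=140.4, B=150. 22·(0.9360 − sin(2π·0.9360)/(2π)) = 21.9624 → s = 40.9624

40.9624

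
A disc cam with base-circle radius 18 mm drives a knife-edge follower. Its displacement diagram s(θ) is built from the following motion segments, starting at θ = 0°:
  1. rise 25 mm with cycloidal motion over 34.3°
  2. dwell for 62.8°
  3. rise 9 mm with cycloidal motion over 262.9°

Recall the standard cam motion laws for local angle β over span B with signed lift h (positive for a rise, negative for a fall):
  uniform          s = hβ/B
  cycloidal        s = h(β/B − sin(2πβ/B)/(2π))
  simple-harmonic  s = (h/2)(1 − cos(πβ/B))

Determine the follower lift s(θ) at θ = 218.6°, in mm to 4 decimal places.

seg 1 [0°–34.3°] cycloidal, h=25: full span → s += 25 → s = 25.0000
seg 2 [34.3°–97.1°] dwell: s stays 25.0000
seg 3 [97.1°–360°] cycloidal, h=9: θ=218.6° here. β=121.5, B=262.9. 9·(0.4622 − sin(2π·0.4622)/(2π)) = 3.8220 → s = 28.8220

28.8220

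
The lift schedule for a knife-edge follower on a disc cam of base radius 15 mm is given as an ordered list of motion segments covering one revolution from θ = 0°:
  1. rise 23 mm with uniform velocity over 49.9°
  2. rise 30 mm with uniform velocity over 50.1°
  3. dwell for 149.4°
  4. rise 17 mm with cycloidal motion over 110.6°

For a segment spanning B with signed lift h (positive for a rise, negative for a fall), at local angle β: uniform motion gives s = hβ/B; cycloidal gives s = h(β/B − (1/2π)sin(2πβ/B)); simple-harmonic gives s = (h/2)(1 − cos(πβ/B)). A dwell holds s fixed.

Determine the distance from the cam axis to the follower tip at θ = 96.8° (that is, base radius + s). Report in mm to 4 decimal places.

seg 1 [0°–49.9°] uniform, h=23: full span → s += 23 → s = 23.0000
seg 2 [49.9°–100°] uniform, h=30: θ=96.8° here. β=46.9, B=50.1. 30·46.9/50.1 = 28.0838 → s = 51.0838
radial distance = base radius + s = 15 + 51.0838 = 66.0838

66.0838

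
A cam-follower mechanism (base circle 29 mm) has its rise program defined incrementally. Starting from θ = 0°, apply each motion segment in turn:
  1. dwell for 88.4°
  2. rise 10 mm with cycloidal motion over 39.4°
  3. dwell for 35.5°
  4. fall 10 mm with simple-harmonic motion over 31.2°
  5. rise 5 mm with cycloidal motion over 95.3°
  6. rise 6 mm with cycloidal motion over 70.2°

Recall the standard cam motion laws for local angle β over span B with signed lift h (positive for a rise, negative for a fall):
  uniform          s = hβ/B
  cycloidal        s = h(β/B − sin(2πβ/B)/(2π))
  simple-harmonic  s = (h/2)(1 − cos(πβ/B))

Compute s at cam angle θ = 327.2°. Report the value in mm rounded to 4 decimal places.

seg 1 [0°–88.4°] dwell: s stays 0.0000
seg 2 [88.4°–127.8°] cycloidal, h=10: full span → s += 10 → s = 10.0000
seg 3 [127.8°–163.3°] dwell: s stays 10.0000
seg 4 [163.3°–194.5°] simple-harmonic, h=-10: full span → s += -10 → s = 0.0000
seg 5 [194.5°–289.8°] cycloidal, h=5: full span → s += 5 → s = 5.0000
seg 6 [289.8°–360°] cycloidal, h=6: θ=327.2° here. β=37.4, B=70.2. 6·(0.5328 − sin(2π·0.5328)/(2π)) = 3.3918 → s = 8.3918

8.3918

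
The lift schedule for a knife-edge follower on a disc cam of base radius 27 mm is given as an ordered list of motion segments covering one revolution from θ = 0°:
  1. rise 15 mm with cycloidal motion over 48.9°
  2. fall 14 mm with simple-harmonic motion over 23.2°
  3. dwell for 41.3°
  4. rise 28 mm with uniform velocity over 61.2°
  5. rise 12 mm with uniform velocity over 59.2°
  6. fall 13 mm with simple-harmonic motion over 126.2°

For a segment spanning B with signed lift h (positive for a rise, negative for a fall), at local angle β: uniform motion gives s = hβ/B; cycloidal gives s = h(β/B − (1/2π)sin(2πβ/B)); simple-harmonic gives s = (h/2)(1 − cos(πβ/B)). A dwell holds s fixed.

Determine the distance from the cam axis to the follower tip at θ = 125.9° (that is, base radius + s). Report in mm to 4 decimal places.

seg 1 [0°–48.9°] cycloidal, h=15: full span → s += 15 → s = 15.0000
seg 2 [48.9°–72.1°] simple-harmonic, h=-14: full span → s += -14 → s = 1.0000
seg 3 [72.1°–113.4°] dwell: s stays 1.0000
seg 4 [113.4°–174.6°] uniform, h=28: θ=125.9° here. β=12.5, B=61.2. 28·12.5/61.2 = 5.7190 → s = 6.7190
radial distance = base radius + s = 27 + 6.7190 = 33.7190

33.7190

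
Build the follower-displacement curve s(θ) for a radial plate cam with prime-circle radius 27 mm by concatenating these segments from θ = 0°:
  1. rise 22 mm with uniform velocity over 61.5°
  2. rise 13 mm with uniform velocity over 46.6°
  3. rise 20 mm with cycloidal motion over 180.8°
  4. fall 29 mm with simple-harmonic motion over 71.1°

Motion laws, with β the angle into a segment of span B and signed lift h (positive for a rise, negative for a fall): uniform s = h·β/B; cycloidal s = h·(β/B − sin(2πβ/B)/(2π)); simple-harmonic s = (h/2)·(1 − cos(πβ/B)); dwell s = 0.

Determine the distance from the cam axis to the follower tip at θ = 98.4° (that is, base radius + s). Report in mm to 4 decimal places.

seg 1 [0°–61.5°] uniform, h=22: full span → s += 22 → s = 22.0000
seg 2 [61.5°–108.1°] uniform, h=13: θ=98.4° here. β=36.9, B=46.6. 13·36.9/46.6 = 10.2940 → s = 32.2940
radial distance = base radius + s = 27 + 32.2940 = 59.2940

59.2940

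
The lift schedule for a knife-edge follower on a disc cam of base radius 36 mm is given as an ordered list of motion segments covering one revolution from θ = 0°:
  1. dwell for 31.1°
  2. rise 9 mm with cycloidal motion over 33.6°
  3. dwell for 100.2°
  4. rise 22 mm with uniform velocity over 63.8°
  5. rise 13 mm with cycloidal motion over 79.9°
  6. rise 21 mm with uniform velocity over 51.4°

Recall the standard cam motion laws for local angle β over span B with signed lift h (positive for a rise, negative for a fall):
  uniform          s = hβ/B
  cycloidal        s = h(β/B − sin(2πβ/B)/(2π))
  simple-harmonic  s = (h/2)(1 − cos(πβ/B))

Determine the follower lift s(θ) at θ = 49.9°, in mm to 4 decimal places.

seg 1 [0°–31.1°] dwell: s stays 0.0000
seg 2 [31.1°–64.7°] cycloidal, h=9: θ=49.9° here. β=18.8, B=33.6. 9·(0.5595 − sin(2π·0.5595)/(2π)) = 5.5590 → s = 5.5590

5.5590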